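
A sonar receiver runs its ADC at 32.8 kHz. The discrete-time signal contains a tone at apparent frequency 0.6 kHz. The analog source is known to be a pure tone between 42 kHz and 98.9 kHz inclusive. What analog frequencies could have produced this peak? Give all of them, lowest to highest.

65 kHz, 66.2 kHz, 97.8 kHz

Frequencies that alias to 0.6 kHz are k·fs ± 0.6 kHz for integer k ≥ 0.
k=0: 0.6 kHz.
k=1: 32.2 kHz, 33.4 kHz.
k=2: 65 kHz, 66.2 kHz.
k=3: 97.8 kHz, 99 kHz.
k=4: 130.6 kHz, 131.8 kHz.
Within [42 kHz, 98.9 kHz]: 65 kHz, 66.2 kHz, 97.8 kHz.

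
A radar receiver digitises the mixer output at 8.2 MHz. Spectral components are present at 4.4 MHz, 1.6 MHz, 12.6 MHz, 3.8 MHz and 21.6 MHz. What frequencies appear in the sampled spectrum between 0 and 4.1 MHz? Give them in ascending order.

1.6 MHz, 3 MHz, 3.8 MHz

fs/2 = 4.1 MHz.
4.4 MHz > fs/2 = 4.1 MHz, folds to fs − 4.4 MHz = 3.8 MHz.
1.6 MHz ≤ fs/2 = 4.1 MHz, passes unchanged.
12.6 MHz mod fs = 4.4 MHz.
4.4 MHz > fs/2 = 4.1 MHz, folds to fs − 4.4 MHz = 3.8 MHz.
3.8 MHz ≤ fs/2 = 4.1 MHz, passes unchanged.
21.6 MHz mod fs = 5.2 MHz.
5.2 MHz > fs/2 = 4.1 MHz, folds to fs − 5.2 MHz = 3 MHz.
Distinct values: {1.6 MHz, 3 MHz, 3.8 MHz}.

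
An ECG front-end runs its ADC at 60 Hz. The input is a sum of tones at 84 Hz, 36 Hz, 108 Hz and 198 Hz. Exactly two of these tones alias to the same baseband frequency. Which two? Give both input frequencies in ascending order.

36 Hz, 84 Hz

fs/2 = 30 Hz.
84 Hz mod fs = 24 Hz.
24 Hz ≤ fs/2 = 30 Hz, appears at 24 Hz.
36 Hz > fs/2 = 30 Hz, folds to fs − 36 Hz = 24 Hz.
108 Hz mod fs = 48 Hz.
48 Hz > fs/2 = 30 Hz, folds to fs − 48 Hz = 12 Hz.
198 Hz mod fs = 18 Hz.
18 Hz ≤ fs/2 = 30 Hz, appears at 18 Hz.
36 Hz and 84 Hz both map to 24 Hz.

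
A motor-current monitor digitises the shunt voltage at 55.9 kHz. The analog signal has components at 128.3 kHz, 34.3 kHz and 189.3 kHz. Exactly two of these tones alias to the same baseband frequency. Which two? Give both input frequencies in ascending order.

fs/2 = 27.95 kHz.
128.3 kHz mod fs = 16.5 kHz.
16.5 kHz ≤ fs/2 = 27.95 kHz, appears at 16.5 kHz.
34.3 kHz > fs/2 = 27.95 kHz, folds to fs − 34.3 kHz = 21.6 kHz.
189.3 kHz mod fs = 21.6 kHz.
21.6 kHz ≤ fs/2 = 27.95 kHz, appears at 21.6 kHz.
34.3 kHz and 189.3 kHz both map to 21.6 kHz.

34.3 kHz, 189.3 kHz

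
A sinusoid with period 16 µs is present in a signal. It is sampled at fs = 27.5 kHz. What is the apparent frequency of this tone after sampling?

7.5 kHz

T = 16 µs → f = 1/T = 62.5 kHz.
62.5 kHz mod fs = 7.5 kHz.
7.5 kHz ≤ fs/2 = 13.75 kHz, appears at 7.5 kHz.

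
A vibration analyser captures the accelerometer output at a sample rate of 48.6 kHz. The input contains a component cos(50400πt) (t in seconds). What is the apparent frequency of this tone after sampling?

ω = 50400π rad/s → f = ω/(2π) = 25200 Hz = 25.2 kHz.
25.2 kHz > fs/2 = 24.3 kHz, folds to fs − 25.2 kHz = 23.4 kHz.

23.4 kHz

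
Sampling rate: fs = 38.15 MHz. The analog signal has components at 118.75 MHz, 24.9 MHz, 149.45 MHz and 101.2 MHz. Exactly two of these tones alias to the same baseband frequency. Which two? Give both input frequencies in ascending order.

fs/2 = 19.075 MHz.
118.75 MHz mod fs = 4.3 MHz.
4.3 MHz ≤ fs/2 = 19.075 MHz, appears at 4.3 MHz.
24.9 MHz > fs/2 = 19.075 MHz, folds to fs − 24.9 MHz = 13.25 MHz.
149.45 MHz mod fs = 35 MHz.
35 MHz > fs/2 = 19.075 MHz, folds to fs − 35 MHz = 3.15 MHz.
101.2 MHz mod fs = 24.9 MHz.
24.9 MHz > fs/2 = 19.075 MHz, folds to fs − 24.9 MHz = 13.25 MHz.
24.9 MHz and 101.2 MHz both map to 13.25 MHz.

24.9 MHz, 101.2 MHz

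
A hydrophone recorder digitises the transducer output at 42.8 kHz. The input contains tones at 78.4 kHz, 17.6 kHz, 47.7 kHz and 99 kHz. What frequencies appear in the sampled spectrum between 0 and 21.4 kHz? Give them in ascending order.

4.9 kHz, 7.2 kHz, 13.4 kHz, 17.6 kHz

fs/2 = 21.4 kHz.
78.4 kHz mod fs = 35.6 kHz.
35.6 kHz > fs/2 = 21.4 kHz, folds to fs − 35.6 kHz = 7.2 kHz.
17.6 kHz ≤ fs/2 = 21.4 kHz, passes unchanged.
47.7 kHz mod fs = 4.9 kHz.
4.9 kHz ≤ fs/2 = 21.4 kHz, appears at 4.9 kHz.
99 kHz mod fs = 13.4 kHz.
13.4 kHz ≤ fs/2 = 21.4 kHz, appears at 13.4 kHz.
Distinct values: {4.9 kHz, 7.2 kHz, 13.4 kHz, 17.6 kHz}.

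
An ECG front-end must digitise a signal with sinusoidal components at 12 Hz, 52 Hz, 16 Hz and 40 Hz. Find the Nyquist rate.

104 Hz

Highest-frequency component: 52 Hz.
Nyquist rate = 2 × 52 Hz = 104 Hz.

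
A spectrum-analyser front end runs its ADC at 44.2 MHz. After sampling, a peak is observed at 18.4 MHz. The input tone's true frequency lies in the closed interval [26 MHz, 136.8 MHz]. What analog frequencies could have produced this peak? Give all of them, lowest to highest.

Frequencies that alias to 18.4 MHz are k·fs ± 18.4 MHz for integer k ≥ 0.
k=0: 18.4 MHz.
k=1: 25.8 MHz, 62.6 MHz.
k=2: 70 MHz, 106.8 MHz.
k=3: 114.2 MHz, 151 MHz.
k=4: 158.4 MHz, 195.2 MHz.
Within [26 MHz, 136.8 MHz]: 62.6 MHz, 70 MHz, 106.8 MHz, 114.2 MHz.

62.6 MHz, 70 MHz, 106.8 MHz, 114.2 MHz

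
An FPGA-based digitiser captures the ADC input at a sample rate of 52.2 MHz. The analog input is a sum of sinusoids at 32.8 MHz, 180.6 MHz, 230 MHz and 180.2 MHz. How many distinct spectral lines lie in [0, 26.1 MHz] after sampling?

4

fs/2 = 26.1 MHz.
32.8 MHz > fs/2 = 26.1 MHz, folds to fs − 32.8 MHz = 19.4 MHz.
180.6 MHz mod fs = 24 MHz.
24 MHz ≤ fs/2 = 26.1 MHz, appears at 24 MHz.
230 MHz mod fs = 21.2 MHz.
21.2 MHz ≤ fs/2 = 26.1 MHz, appears at 21.2 MHz.
180.2 MHz mod fs = 23.6 MHz.
23.6 MHz ≤ fs/2 = 26.1 MHz, appears at 23.6 MHz.
Distinct values: {19.4 MHz, 21.2 MHz, 23.6 MHz, 24 MHz} → 4.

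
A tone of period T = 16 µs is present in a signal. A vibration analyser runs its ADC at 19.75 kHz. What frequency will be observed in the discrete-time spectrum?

3.25 kHz

T = 16 µs → f = 1/T = 62.5 kHz.
62.5 kHz mod fs = 3.25 kHz.
3.25 kHz ≤ fs/2 = 9.875 kHz, appears at 3.25 kHz.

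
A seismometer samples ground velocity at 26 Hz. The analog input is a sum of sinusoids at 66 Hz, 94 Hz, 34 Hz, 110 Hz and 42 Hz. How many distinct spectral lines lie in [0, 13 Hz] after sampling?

fs/2 = 13 Hz.
66 Hz mod fs = 14 Hz.
14 Hz > fs/2 = 13 Hz, folds to fs − 14 Hz = 12 Hz.
94 Hz mod fs = 16 Hz.
16 Hz > fs/2 = 13 Hz, folds to fs − 16 Hz = 10 Hz.
34 Hz mod fs = 8 Hz.
8 Hz ≤ fs/2 = 13 Hz, appears at 8 Hz.
110 Hz mod fs = 6 Hz.
6 Hz ≤ fs/2 = 13 Hz, appears at 6 Hz.
42 Hz mod fs = 16 Hz.
16 Hz > fs/2 = 13 Hz, folds to fs − 16 Hz = 10 Hz.
Distinct values: {6 Hz, 8 Hz, 10 Hz, 12 Hz} → 4.

4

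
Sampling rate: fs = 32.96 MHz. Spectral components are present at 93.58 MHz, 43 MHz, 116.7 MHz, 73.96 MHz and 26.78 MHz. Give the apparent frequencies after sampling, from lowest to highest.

5.3 MHz, 6.18 MHz, 8.04 MHz, 10.04 MHz, 15.14 MHz

fs/2 = 16.48 MHz.
93.58 MHz mod fs = 27.66 MHz.
27.66 MHz > fs/2 = 16.48 MHz, folds to fs − 27.66 MHz = 5.3 MHz.
43 MHz mod fs = 10.04 MHz.
10.04 MHz ≤ fs/2 = 16.48 MHz, appears at 10.04 MHz.
116.7 MHz mod fs = 17.82 MHz.
17.82 MHz > fs/2 = 16.48 MHz, folds to fs − 17.82 MHz = 15.14 MHz.
73.96 MHz mod fs = 8.04 MHz.
8.04 MHz ≤ fs/2 = 16.48 MHz, appears at 8.04 MHz.
26.78 MHz > fs/2 = 16.48 MHz, folds to fs − 26.78 MHz = 6.18 MHz.
Distinct values: {5.3 MHz, 6.18 MHz, 8.04 MHz, 10.04 MHz, 15.14 MHz}.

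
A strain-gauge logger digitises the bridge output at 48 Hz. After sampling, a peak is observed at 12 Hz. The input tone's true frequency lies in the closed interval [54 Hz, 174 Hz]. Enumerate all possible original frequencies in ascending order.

60 Hz, 84 Hz, 108 Hz, 132 Hz, 156 Hz

Frequencies that alias to 12 Hz are k·fs ± 12 Hz for integer k ≥ 0.
k=0: 12 Hz.
k=1: 36 Hz, 60 Hz.
k=2: 84 Hz, 108 Hz.
k=3: 132 Hz, 156 Hz.
k=4: 180 Hz, 204 Hz.
Within [54 Hz, 174 Hz]: 60 Hz, 84 Hz, 108 Hz, 132 Hz, 156 Hz.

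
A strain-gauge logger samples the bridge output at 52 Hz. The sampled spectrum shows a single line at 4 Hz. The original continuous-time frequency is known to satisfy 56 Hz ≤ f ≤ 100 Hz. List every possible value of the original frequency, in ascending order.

Frequencies that alias to 4 Hz are k·fs ± 4 Hz for integer k ≥ 0.
k=0: 4 Hz.
k=1: 48 Hz, 56 Hz.
k=2: 100 Hz, 108 Hz.
k=3: 152 Hz, 160 Hz.
Within [56 Hz, 100 Hz]: 56 Hz, 100 Hz.

56 Hz, 100 Hz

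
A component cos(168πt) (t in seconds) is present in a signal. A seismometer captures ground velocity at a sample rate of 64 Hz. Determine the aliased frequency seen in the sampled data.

20 Hz

ω = 168π rad/s → f = ω/(2π) = 84 Hz.
84 Hz mod fs = 20 Hz.
20 Hz ≤ fs/2 = 32 Hz, appears at 20 Hz.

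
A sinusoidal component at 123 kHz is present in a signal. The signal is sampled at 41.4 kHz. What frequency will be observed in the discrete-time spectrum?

123 kHz mod fs = 40.2 kHz.
40.2 kHz > fs/2 = 20.7 kHz, folds to fs − 40.2 kHz = 1.2 kHz.

1.2 kHz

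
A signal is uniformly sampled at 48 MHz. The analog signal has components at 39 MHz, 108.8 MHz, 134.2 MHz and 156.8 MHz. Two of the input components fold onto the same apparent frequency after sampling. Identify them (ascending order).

108.8 MHz, 156.8 MHz

fs/2 = 24 MHz.
39 MHz > fs/2 = 24 MHz, folds to fs − 39 MHz = 9 MHz.
108.8 MHz mod fs = 12.8 MHz.
12.8 MHz ≤ fs/2 = 24 MHz, appears at 12.8 MHz.
134.2 MHz mod fs = 38.2 MHz.
38.2 MHz > fs/2 = 24 MHz, folds to fs − 38.2 MHz = 9.8 MHz.
156.8 MHz mod fs = 12.8 MHz.
12.8 MHz ≤ fs/2 = 24 MHz, appears at 12.8 MHz.
108.8 MHz and 156.8 MHz both map to 12.8 MHz.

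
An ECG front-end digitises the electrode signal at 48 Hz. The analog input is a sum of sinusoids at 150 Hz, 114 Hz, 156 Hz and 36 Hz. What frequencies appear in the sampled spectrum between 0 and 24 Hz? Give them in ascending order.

fs/2 = 24 Hz.
150 Hz mod fs = 6 Hz.
6 Hz ≤ fs/2 = 24 Hz, appears at 6 Hz.
114 Hz mod fs = 18 Hz.
18 Hz ≤ fs/2 = 24 Hz, appears at 18 Hz.
156 Hz mod fs = 12 Hz.
12 Hz ≤ fs/2 = 24 Hz, appears at 12 Hz.
36 Hz > fs/2 = 24 Hz, folds to fs − 36 Hz = 12 Hz.
Distinct values: {6 Hz, 12 Hz, 18 Hz}.

6 Hz, 12 Hz, 18 Hz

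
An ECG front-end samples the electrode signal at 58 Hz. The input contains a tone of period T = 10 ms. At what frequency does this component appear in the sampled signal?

16 Hz

T = 10 ms → f = 1/T = 100 Hz.
100 Hz mod fs = 42 Hz.
42 Hz > fs/2 = 29 Hz, folds to fs − 42 Hz = 16 Hz.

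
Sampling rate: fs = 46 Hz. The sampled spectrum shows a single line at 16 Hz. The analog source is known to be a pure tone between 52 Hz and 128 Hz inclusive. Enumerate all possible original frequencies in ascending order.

62 Hz, 76 Hz, 108 Hz, 122 Hz

Frequencies that alias to 16 Hz are k·fs ± 16 Hz for integer k ≥ 0.
k=0: 16 Hz.
k=1: 30 Hz, 62 Hz.
k=2: 76 Hz, 108 Hz.
k=3: 122 Hz, 154 Hz.
k=4: 168 Hz, 200 Hz.
Within [52 Hz, 128 Hz]: 62 Hz, 76 Hz, 108 Hz, 122 Hz.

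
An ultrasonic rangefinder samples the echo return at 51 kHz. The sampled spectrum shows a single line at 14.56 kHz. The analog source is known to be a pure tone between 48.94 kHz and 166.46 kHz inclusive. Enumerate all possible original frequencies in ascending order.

65.56 kHz, 87.44 kHz, 116.56 kHz, 138.44 kHz

Frequencies that alias to 14.56 kHz are k·fs ± 14.56 kHz for integer k ≥ 0.
k=0: 14.56 kHz.
k=1: 36.44 kHz, 65.56 kHz.
k=2: 87.44 kHz, 116.56 kHz.
k=3: 138.44 kHz, 167.56 kHz.
k=4: 189.44 kHz, 218.56 kHz.
Within [48.94 kHz, 166.46 kHz]: 65.56 kHz, 87.44 kHz, 116.56 kHz, 138.44 kHz.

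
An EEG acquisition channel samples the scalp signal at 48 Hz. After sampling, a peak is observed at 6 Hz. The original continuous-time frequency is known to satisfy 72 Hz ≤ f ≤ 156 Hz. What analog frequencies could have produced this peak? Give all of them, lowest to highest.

Frequencies that alias to 6 Hz are k·fs ± 6 Hz for integer k ≥ 0.
k=0: 6 Hz.
k=1: 42 Hz, 54 Hz.
k=2: 90 Hz, 102 Hz.
k=3: 138 Hz, 150 Hz.
k=4: 186 Hz, 198 Hz.
Within [72 Hz, 156 Hz]: 90 Hz, 102 Hz, 138 Hz, 150 Hz.

90 Hz, 102 Hz, 138 Hz, 150 Hz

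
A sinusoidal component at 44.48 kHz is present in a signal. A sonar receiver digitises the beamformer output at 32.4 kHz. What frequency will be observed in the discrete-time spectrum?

44.48 kHz mod fs = 12.08 kHz.
12.08 kHz ≤ fs/2 = 16.2 kHz, appears at 12.08 kHz.

12.08 kHz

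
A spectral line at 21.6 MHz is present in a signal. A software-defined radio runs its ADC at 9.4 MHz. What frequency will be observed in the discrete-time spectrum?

21.6 MHz mod fs = 2.8 MHz.
2.8 MHz ≤ fs/2 = 4.7 MHz, appears at 2.8 MHz.

2.8 MHz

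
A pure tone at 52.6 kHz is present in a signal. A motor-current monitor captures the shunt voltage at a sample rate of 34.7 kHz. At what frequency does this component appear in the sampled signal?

16.8 kHz

52.6 kHz mod fs = 17.9 kHz.
17.9 kHz > fs/2 = 17.35 kHz, folds to fs − 17.9 kHz = 16.8 kHz.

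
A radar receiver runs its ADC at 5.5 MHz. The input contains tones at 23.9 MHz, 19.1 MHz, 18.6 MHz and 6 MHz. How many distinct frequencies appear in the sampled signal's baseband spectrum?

4

fs/2 = 2.75 MHz.
23.9 MHz mod fs = 1.9 MHz.
1.9 MHz ≤ fs/2 = 2.75 MHz, appears at 1.9 MHz.
19.1 MHz mod fs = 2.6 MHz.
2.6 MHz ≤ fs/2 = 2.75 MHz, appears at 2.6 MHz.
18.6 MHz mod fs = 2.1 MHz.
2.1 MHz ≤ fs/2 = 2.75 MHz, appears at 2.1 MHz.
6 MHz mod fs = 0.5 MHz.
0.5 MHz ≤ fs/2 = 2.75 MHz, appears at 0.5 MHz.
Distinct values: {0.5 MHz, 1.9 MHz, 2.1 MHz, 2.6 MHz} → 4.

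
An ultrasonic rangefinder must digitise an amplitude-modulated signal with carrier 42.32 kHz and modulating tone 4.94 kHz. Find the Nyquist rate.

94.52 kHz

AM sidebands sit at fc ± fm = 37.38 kHz and 47.26 kHz.
Highest-frequency component: 47.26 kHz.
Nyquist rate = 2 × 47.26 kHz = 94.52 kHz.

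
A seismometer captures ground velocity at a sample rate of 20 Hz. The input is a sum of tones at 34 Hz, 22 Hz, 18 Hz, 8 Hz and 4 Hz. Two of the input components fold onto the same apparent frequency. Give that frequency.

fs/2 = 10 Hz.
34 Hz mod fs = 14 Hz.
14 Hz > fs/2 = 10 Hz, folds to fs − 14 Hz = 6 Hz.
22 Hz mod fs = 2 Hz.
2 Hz ≤ fs/2 = 10 Hz, appears at 2 Hz.
18 Hz > fs/2 = 10 Hz, folds to fs − 18 Hz = 2 Hz.
8 Hz ≤ fs/2 = 10 Hz, passes unchanged.
4 Hz ≤ fs/2 = 10 Hz, passes unchanged.
18 Hz and 22 Hz both map to 2 Hz.

2 Hz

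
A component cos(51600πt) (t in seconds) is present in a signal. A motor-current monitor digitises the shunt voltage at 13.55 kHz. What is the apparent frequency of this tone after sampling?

1.3 kHz

ω = 51600π rad/s → f = ω/(2π) = 25800 Hz = 25.8 kHz.
25.8 kHz mod fs = 12.25 kHz.
12.25 kHz > fs/2 = 6.775 kHz, folds to fs − 12.25 kHz = 1.3 kHz.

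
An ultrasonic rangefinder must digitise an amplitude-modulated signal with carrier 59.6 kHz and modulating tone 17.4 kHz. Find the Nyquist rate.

154 kHz

AM sidebands sit at fc ± fm = 42.2 kHz and 77 kHz.
Highest-frequency component: 77 kHz.
Nyquist rate = 2 × 77 kHz = 154 kHz.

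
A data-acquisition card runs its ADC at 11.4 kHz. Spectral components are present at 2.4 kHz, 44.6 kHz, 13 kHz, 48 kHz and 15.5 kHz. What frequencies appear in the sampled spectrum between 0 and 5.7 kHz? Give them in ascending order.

1 kHz, 1.6 kHz, 2.4 kHz, 4.1 kHz

fs/2 = 5.7 kHz.
2.4 kHz ≤ fs/2 = 5.7 kHz, passes unchanged.
44.6 kHz mod fs = 10.4 kHz.
10.4 kHz > fs/2 = 5.7 kHz, folds to fs − 10.4 kHz = 1 kHz.
13 kHz mod fs = 1.6 kHz.
1.6 kHz ≤ fs/2 = 5.7 kHz, appears at 1.6 kHz.
48 kHz mod fs = 2.4 kHz.
2.4 kHz ≤ fs/2 = 5.7 kHz, appears at 2.4 kHz.
15.5 kHz mod fs = 4.1 kHz.
4.1 kHz ≤ fs/2 = 5.7 kHz, appears at 4.1 kHz.
Distinct values: {1 kHz, 1.6 kHz, 2.4 kHz, 4.1 kHz}.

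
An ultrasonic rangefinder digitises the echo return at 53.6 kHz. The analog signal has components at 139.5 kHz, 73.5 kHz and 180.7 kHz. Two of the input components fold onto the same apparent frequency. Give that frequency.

fs/2 = 26.8 kHz.
139.5 kHz mod fs = 32.3 kHz.
32.3 kHz > fs/2 = 26.8 kHz, folds to fs − 32.3 kHz = 21.3 kHz.
73.5 kHz mod fs = 19.9 kHz.
19.9 kHz ≤ fs/2 = 26.8 kHz, appears at 19.9 kHz.
180.7 kHz mod fs = 19.9 kHz.
19.9 kHz ≤ fs/2 = 26.8 kHz, appears at 19.9 kHz.
73.5 kHz and 180.7 kHz both map to 19.9 kHz.

19.9 kHz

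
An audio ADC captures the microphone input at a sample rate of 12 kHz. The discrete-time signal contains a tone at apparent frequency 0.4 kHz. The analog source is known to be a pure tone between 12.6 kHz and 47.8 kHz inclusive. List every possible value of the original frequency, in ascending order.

Frequencies that alias to 0.4 kHz are k·fs ± 0.4 kHz for integer k ≥ 0.
k=0: 0.4 kHz.
k=1: 11.6 kHz, 12.4 kHz.
k=2: 23.6 kHz, 24.4 kHz.
k=3: 35.6 kHz, 36.4 kHz.
k=4: 47.6 kHz, 48.4 kHz.
k=5: 59.6 kHz, 60.4 kHz.
Within [12.6 kHz, 47.8 kHz]: 23.6 kHz, 24.4 kHz, 35.6 kHz, 36.4 kHz, 47.6 kHz.

23.6 kHz, 24.4 kHz, 35.6 kHz, 36.4 kHz, 47.6 kHz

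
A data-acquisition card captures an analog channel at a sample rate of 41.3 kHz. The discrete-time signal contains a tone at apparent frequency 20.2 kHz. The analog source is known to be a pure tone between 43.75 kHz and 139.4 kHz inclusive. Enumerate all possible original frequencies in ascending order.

61.5 kHz, 62.4 kHz, 102.8 kHz, 103.7 kHz

Frequencies that alias to 20.2 kHz are k·fs ± 20.2 kHz for integer k ≥ 0.
k=0: 20.2 kHz.
k=1: 21.1 kHz, 61.5 kHz.
k=2: 62.4 kHz, 102.8 kHz.
k=3: 103.7 kHz, 144.1 kHz.
k=4: 145 kHz, 185.4 kHz.
Within [43.75 kHz, 139.4 kHz]: 61.5 kHz, 62.4 kHz, 102.8 kHz, 103.7 kHz.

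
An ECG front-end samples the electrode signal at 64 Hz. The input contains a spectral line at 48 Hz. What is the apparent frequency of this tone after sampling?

16 Hz

48 Hz > fs/2 = 32 Hz, folds to fs − 48 Hz = 16 Hz.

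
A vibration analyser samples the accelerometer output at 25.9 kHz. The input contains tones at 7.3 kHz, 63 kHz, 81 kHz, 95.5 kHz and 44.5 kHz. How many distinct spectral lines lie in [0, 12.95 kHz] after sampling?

fs/2 = 12.95 kHz.
7.3 kHz ≤ fs/2 = 12.95 kHz, passes unchanged.
63 kHz mod fs = 11.2 kHz.
11.2 kHz ≤ fs/2 = 12.95 kHz, appears at 11.2 kHz.
81 kHz mod fs = 3.3 kHz.
3.3 kHz ≤ fs/2 = 12.95 kHz, appears at 3.3 kHz.
95.5 kHz mod fs = 17.8 kHz.
17.8 kHz > fs/2 = 12.95 kHz, folds to fs − 17.8 kHz = 8.1 kHz.
44.5 kHz mod fs = 18.6 kHz.
18.6 kHz > fs/2 = 12.95 kHz, folds to fs − 18.6 kHz = 7.3 kHz.
Distinct values: {3.3 kHz, 7.3 kHz, 8.1 kHz, 11.2 kHz} → 4.

4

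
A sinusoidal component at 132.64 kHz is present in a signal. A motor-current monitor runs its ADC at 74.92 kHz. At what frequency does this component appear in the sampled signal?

17.2 kHz

132.64 kHz mod fs = 57.72 kHz.
57.72 kHz > fs/2 = 37.46 kHz, folds to fs − 57.72 kHz = 17.2 kHz.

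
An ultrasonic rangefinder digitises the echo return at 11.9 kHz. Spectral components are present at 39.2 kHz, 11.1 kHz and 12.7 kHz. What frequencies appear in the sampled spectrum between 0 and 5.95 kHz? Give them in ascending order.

fs/2 = 5.95 kHz.
39.2 kHz mod fs = 3.5 kHz.
3.5 kHz ≤ fs/2 = 5.95 kHz, appears at 3.5 kHz.
11.1 kHz > fs/2 = 5.95 kHz, folds to fs − 11.1 kHz = 0.8 kHz.
12.7 kHz mod fs = 0.8 kHz.
0.8 kHz ≤ fs/2 = 5.95 kHz, appears at 0.8 kHz.
Distinct values: {0.8 kHz, 3.5 kHz}.

0.8 kHz, 3.5 kHz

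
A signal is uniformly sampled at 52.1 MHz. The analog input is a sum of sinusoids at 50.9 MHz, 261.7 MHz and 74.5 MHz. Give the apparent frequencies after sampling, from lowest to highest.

1.2 MHz, 22.4 MHz

fs/2 = 26.05 MHz.
50.9 MHz > fs/2 = 26.05 MHz, folds to fs − 50.9 MHz = 1.2 MHz.
261.7 MHz mod fs = 1.2 MHz.
1.2 MHz ≤ fs/2 = 26.05 MHz, appears at 1.2 MHz.
74.5 MHz mod fs = 22.4 MHz.
22.4 MHz ≤ fs/2 = 26.05 MHz, appears at 22.4 MHz.
Distinct values: {1.2 MHz, 22.4 MHz}.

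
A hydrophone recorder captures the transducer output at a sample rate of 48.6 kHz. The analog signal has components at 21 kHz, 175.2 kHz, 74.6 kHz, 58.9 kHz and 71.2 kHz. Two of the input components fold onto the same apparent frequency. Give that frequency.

22.6 kHz

fs/2 = 24.3 kHz.
21 kHz ≤ fs/2 = 24.3 kHz, passes unchanged.
175.2 kHz mod fs = 29.4 kHz.
29.4 kHz > fs/2 = 24.3 kHz, folds to fs − 29.4 kHz = 19.2 kHz.
74.6 kHz mod fs = 26 kHz.
26 kHz > fs/2 = 24.3 kHz, folds to fs − 26 kHz = 22.6 kHz.
58.9 kHz mod fs = 10.3 kHz.
10.3 kHz ≤ fs/2 = 24.3 kHz, appears at 10.3 kHz.
71.2 kHz mod fs = 22.6 kHz.
22.6 kHz ≤ fs/2 = 24.3 kHz, appears at 22.6 kHz.
71.2 kHz and 74.6 kHz both map to 22.6 kHz.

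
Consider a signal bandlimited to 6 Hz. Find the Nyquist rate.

12 Hz

Nyquist rate = 2 × 6 Hz = 12 Hz.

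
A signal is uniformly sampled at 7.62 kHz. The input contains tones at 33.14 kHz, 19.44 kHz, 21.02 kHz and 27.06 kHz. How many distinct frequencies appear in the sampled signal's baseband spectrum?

fs/2 = 3.81 kHz.
33.14 kHz mod fs = 2.66 kHz.
2.66 kHz ≤ fs/2 = 3.81 kHz, appears at 2.66 kHz.
19.44 kHz mod fs = 4.2 kHz.
4.2 kHz > fs/2 = 3.81 kHz, folds to fs − 4.2 kHz = 3.42 kHz.
21.02 kHz mod fs = 5.78 kHz.
5.78 kHz > fs/2 = 3.81 kHz, folds to fs − 5.78 kHz = 1.84 kHz.
27.06 kHz mod fs = 4.2 kHz.
4.2 kHz > fs/2 = 3.81 kHz, folds to fs − 4.2 kHz = 3.42 kHz.
Distinct values: {1.84 kHz, 2.66 kHz, 3.42 kHz} → 3.

3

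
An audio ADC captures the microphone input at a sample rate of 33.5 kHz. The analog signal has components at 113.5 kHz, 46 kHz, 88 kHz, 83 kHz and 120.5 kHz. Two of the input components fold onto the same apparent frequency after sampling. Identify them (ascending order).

46 kHz, 88 kHz

fs/2 = 16.75 kHz.
113.5 kHz mod fs = 13 kHz.
13 kHz ≤ fs/2 = 16.75 kHz, appears at 13 kHz.
46 kHz mod fs = 12.5 kHz.
12.5 kHz ≤ fs/2 = 16.75 kHz, appears at 12.5 kHz.
88 kHz mod fs = 21 kHz.
21 kHz > fs/2 = 16.75 kHz, folds to fs − 21 kHz = 12.5 kHz.
83 kHz mod fs = 16 kHz.
16 kHz ≤ fs/2 = 16.75 kHz, appears at 16 kHz.
120.5 kHz mod fs = 20 kHz.
20 kHz > fs/2 = 16.75 kHz, folds to fs − 20 kHz = 13.5 kHz.
46 kHz and 88 kHz both map to 12.5 kHz.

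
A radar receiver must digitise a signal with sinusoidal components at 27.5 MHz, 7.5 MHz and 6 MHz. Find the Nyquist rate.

55 MHz

Highest-frequency component: 27.5 MHz.
Nyquist rate = 2 × 27.5 MHz = 55 MHz.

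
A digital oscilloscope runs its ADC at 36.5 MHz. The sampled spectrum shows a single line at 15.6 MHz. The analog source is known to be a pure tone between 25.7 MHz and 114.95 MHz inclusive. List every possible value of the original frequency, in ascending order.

Frequencies that alias to 15.6 MHz are k·fs ± 15.6 MHz for integer k ≥ 0.
k=0: 15.6 MHz.
k=1: 20.9 MHz, 52.1 MHz.
k=2: 57.4 MHz, 88.6 MHz.
k=3: 93.9 MHz, 125.1 MHz.
k=4: 130.4 MHz, 161.6 MHz.
Within [25.7 MHz, 114.95 MHz]: 52.1 MHz, 57.4 MHz, 88.6 MHz, 93.9 MHz.

52.1 MHz, 57.4 MHz, 88.6 MHz, 93.9 MHz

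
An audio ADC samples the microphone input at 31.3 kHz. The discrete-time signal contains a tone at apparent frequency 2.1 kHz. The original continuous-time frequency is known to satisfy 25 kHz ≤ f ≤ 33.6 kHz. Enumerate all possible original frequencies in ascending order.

29.2 kHz, 33.4 kHz

Frequencies that alias to 2.1 kHz are k·fs ± 2.1 kHz for integer k ≥ 0.
k=0: 2.1 kHz.
k=1: 29.2 kHz, 33.4 kHz.
k=2: 60.5 kHz, 64.7 kHz.
Within [25 kHz, 33.6 kHz]: 29.2 kHz, 33.4 kHz.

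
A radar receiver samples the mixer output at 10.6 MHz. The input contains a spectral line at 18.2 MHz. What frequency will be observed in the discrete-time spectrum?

3 MHz

18.2 MHz mod fs = 7.6 MHz.
7.6 MHz > fs/2 = 5.3 MHz, folds to fs − 7.6 MHz = 3 MHz.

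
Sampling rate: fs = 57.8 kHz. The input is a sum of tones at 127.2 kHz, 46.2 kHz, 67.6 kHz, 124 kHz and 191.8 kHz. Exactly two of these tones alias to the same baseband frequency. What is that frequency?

fs/2 = 28.9 kHz.
127.2 kHz mod fs = 11.6 kHz.
11.6 kHz ≤ fs/2 = 28.9 kHz, appears at 11.6 kHz.
46.2 kHz > fs/2 = 28.9 kHz, folds to fs − 46.2 kHz = 11.6 kHz.
67.6 kHz mod fs = 9.8 kHz.
9.8 kHz ≤ fs/2 = 28.9 kHz, appears at 9.8 kHz.
124 kHz mod fs = 8.4 kHz.
8.4 kHz ≤ fs/2 = 28.9 kHz, appears at 8.4 kHz.
191.8 kHz mod fs = 18.4 kHz.
18.4 kHz ≤ fs/2 = 28.9 kHz, appears at 18.4 kHz.
46.2 kHz and 127.2 kHz both map to 11.6 kHz.

11.6 kHz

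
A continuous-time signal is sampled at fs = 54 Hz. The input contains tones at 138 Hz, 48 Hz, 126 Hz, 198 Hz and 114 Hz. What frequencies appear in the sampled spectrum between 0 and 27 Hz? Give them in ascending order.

fs/2 = 27 Hz.
138 Hz mod fs = 30 Hz.
30 Hz > fs/2 = 27 Hz, folds to fs − 30 Hz = 24 Hz.
48 Hz > fs/2 = 27 Hz, folds to fs − 48 Hz = 6 Hz.
126 Hz mod fs = 18 Hz.
18 Hz ≤ fs/2 = 27 Hz, appears at 18 Hz.
198 Hz mod fs = 36 Hz.
36 Hz > fs/2 = 27 Hz, folds to fs − 36 Hz = 18 Hz.
114 Hz mod fs = 6 Hz.
6 Hz ≤ fs/2 = 27 Hz, appears at 6 Hz.
Distinct values: {6 Hz, 18 Hz, 24 Hz}.

6 Hz, 18 Hz, 24 Hz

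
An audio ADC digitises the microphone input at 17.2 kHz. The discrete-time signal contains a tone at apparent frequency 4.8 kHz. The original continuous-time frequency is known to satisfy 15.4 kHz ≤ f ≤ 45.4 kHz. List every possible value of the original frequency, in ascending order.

Frequencies that alias to 4.8 kHz are k·fs ± 4.8 kHz for integer k ≥ 0.
k=0: 4.8 kHz.
k=1: 12.4 kHz, 22 kHz.
k=2: 29.6 kHz, 39.2 kHz.
k=3: 46.8 kHz, 56.4 kHz.
Within [15.4 kHz, 45.4 kHz]: 22 kHz, 29.6 kHz, 39.2 kHz.

22 kHz, 29.6 kHz, 39.2 kHz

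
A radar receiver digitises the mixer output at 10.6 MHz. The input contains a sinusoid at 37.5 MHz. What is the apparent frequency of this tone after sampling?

37.5 MHz mod fs = 5.7 MHz.
5.7 MHz > fs/2 = 5.3 MHz, folds to fs − 5.7 MHz = 4.9 MHz.

4.9 MHz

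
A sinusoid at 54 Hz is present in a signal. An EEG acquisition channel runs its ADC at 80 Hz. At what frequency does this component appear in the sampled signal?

54 Hz > fs/2 = 40 Hz, folds to fs − 54 Hz = 26 Hz.

26 Hz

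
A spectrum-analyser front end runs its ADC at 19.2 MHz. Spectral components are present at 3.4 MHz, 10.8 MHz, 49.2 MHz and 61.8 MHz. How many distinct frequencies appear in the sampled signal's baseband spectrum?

3

fs/2 = 9.6 MHz.
3.4 MHz ≤ fs/2 = 9.6 MHz, passes unchanged.
10.8 MHz > fs/2 = 9.6 MHz, folds to fs − 10.8 MHz = 8.4 MHz.
49.2 MHz mod fs = 10.8 MHz.
10.8 MHz > fs/2 = 9.6 MHz, folds to fs − 10.8 MHz = 8.4 MHz.
61.8 MHz mod fs = 4.2 MHz.
4.2 MHz ≤ fs/2 = 9.6 MHz, appears at 4.2 MHz.
Distinct values: {3.4 MHz, 4.2 MHz, 8.4 MHz} → 3.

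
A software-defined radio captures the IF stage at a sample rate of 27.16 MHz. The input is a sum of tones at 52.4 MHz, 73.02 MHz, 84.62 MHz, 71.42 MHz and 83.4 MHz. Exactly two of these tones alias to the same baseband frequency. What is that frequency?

fs/2 = 13.58 MHz.
52.4 MHz mod fs = 25.24 MHz.
25.24 MHz > fs/2 = 13.58 MHz, folds to fs − 25.24 MHz = 1.92 MHz.
73.02 MHz mod fs = 18.7 MHz.
18.7 MHz > fs/2 = 13.58 MHz, folds to fs − 18.7 MHz = 8.46 MHz.
84.62 MHz mod fs = 3.14 MHz.
3.14 MHz ≤ fs/2 = 13.58 MHz, appears at 3.14 MHz.
71.42 MHz mod fs = 17.1 MHz.
17.1 MHz > fs/2 = 13.58 MHz, folds to fs − 17.1 MHz = 10.06 MHz.
83.4 MHz mod fs = 1.92 MHz.
1.92 MHz ≤ fs/2 = 13.58 MHz, appears at 1.92 MHz.
52.4 MHz and 83.4 MHz both map to 1.92 MHz.

1.92 MHz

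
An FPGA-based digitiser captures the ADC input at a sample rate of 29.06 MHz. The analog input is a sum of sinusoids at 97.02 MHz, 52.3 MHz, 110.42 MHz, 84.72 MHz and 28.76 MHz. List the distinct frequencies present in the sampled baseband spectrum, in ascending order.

0.3 MHz, 2.46 MHz, 5.82 MHz, 9.84 MHz

fs/2 = 14.53 MHz.
97.02 MHz mod fs = 9.84 MHz.
9.84 MHz ≤ fs/2 = 14.53 MHz, appears at 9.84 MHz.
52.3 MHz mod fs = 23.24 MHz.
23.24 MHz > fs/2 = 14.53 MHz, folds to fs − 23.24 MHz = 5.82 MHz.
110.42 MHz mod fs = 23.24 MHz.
23.24 MHz > fs/2 = 14.53 MHz, folds to fs − 23.24 MHz = 5.82 MHz.
84.72 MHz mod fs = 26.6 MHz.
26.6 MHz > fs/2 = 14.53 MHz, folds to fs − 26.6 MHz = 2.46 MHz.
28.76 MHz > fs/2 = 14.53 MHz, folds to fs − 28.76 MHz = 0.3 MHz.
Distinct values: {0.3 MHz, 2.46 MHz, 5.82 MHz, 9.84 MHz}.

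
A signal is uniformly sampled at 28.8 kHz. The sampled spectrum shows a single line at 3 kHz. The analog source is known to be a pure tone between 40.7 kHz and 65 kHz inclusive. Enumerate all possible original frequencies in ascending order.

Frequencies that alias to 3 kHz are k·fs ± 3 kHz for integer k ≥ 0.
k=0: 3 kHz.
k=1: 25.8 kHz, 31.8 kHz.
k=2: 54.6 kHz, 60.6 kHz.
k=3: 83.4 kHz, 89.4 kHz.
Within [40.7 kHz, 65 kHz]: 54.6 kHz, 60.6 kHz.

54.6 kHz, 60.6 kHz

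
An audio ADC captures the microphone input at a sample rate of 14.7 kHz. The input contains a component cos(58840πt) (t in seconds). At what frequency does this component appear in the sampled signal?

0.02 kHz

ω = 58840π rad/s → f = ω/(2π) = 29420 Hz = 29.42 kHz.
29.42 kHz mod fs = 0.02 kHz.
0.02 kHz ≤ fs/2 = 7.35 kHz, appears at 0.02 kHz.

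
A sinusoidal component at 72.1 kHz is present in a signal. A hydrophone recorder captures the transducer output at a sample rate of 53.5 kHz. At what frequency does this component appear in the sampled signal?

72.1 kHz mod fs = 18.6 kHz.
18.6 kHz ≤ fs/2 = 26.75 kHz, appears at 18.6 kHz.

18.6 kHz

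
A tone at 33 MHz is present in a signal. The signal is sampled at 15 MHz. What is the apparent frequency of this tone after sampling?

33 MHz mod fs = 3 MHz.
3 MHz ≤ fs/2 = 7.5 MHz, appears at 3 MHz.

3 MHz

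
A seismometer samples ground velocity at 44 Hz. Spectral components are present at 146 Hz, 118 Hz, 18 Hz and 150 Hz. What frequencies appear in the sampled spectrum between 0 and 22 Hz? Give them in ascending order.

fs/2 = 22 Hz.
146 Hz mod fs = 14 Hz.
14 Hz ≤ fs/2 = 22 Hz, appears at 14 Hz.
118 Hz mod fs = 30 Hz.
30 Hz > fs/2 = 22 Hz, folds to fs − 30 Hz = 14 Hz.
18 Hz ≤ fs/2 = 22 Hz, passes unchanged.
150 Hz mod fs = 18 Hz.
18 Hz ≤ fs/2 = 22 Hz, appears at 18 Hz.
Distinct values: {14 Hz, 18 Hz}.

14 Hz, 18 Hz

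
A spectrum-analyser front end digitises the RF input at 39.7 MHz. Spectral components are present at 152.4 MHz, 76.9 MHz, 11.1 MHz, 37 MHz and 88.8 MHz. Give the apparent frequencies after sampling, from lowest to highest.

fs/2 = 19.85 MHz.
152.4 MHz mod fs = 33.3 MHz.
33.3 MHz > fs/2 = 19.85 MHz, folds to fs − 33.3 MHz = 6.4 MHz.
76.9 MHz mod fs = 37.2 MHz.
37.2 MHz > fs/2 = 19.85 MHz, folds to fs − 37.2 MHz = 2.5 MHz.
11.1 MHz ≤ fs/2 = 19.85 MHz, passes unchanged.
37 MHz > fs/2 = 19.85 MHz, folds to fs − 37 MHz = 2.7 MHz.
88.8 MHz mod fs = 9.4 MHz.
9.4 MHz ≤ fs/2 = 19.85 MHz, appears at 9.4 MHz.
Distinct values: {2.5 MHz, 2.7 MHz, 6.4 MHz, 9.4 MHz, 11.1 MHz}.

2.5 MHz, 2.7 MHz, 6.4 MHz, 9.4 MHz, 11.1 MHz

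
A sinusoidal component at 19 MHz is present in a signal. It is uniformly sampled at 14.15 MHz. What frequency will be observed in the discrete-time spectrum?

4.85 MHz

19 MHz mod fs = 4.85 MHz.
4.85 MHz ≤ fs/2 = 7.075 MHz, appears at 4.85 MHz.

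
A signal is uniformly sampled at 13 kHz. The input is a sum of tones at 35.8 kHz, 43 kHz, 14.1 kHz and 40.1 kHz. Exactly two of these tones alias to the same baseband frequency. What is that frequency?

1.1 kHz

fs/2 = 6.5 kHz.
35.8 kHz mod fs = 9.8 kHz.
9.8 kHz > fs/2 = 6.5 kHz, folds to fs − 9.8 kHz = 3.2 kHz.
43 kHz mod fs = 4 kHz.
4 kHz ≤ fs/2 = 6.5 kHz, appears at 4 kHz.
14.1 kHz mod fs = 1.1 kHz.
1.1 kHz ≤ fs/2 = 6.5 kHz, appears at 1.1 kHz.
40.1 kHz mod fs = 1.1 kHz.
1.1 kHz ≤ fs/2 = 6.5 kHz, appears at 1.1 kHz.
14.1 kHz and 40.1 kHz both map to 1.1 kHz.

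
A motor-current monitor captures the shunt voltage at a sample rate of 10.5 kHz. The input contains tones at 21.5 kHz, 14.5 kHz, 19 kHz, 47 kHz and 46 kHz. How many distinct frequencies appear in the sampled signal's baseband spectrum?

4

fs/2 = 5.25 kHz.
21.5 kHz mod fs = 0.5 kHz.
0.5 kHz ≤ fs/2 = 5.25 kHz, appears at 0.5 kHz.
14.5 kHz mod fs = 4 kHz.
4 kHz ≤ fs/2 = 5.25 kHz, appears at 4 kHz.
19 kHz mod fs = 8.5 kHz.
8.5 kHz > fs/2 = 5.25 kHz, folds to fs − 8.5 kHz = 2 kHz.
47 kHz mod fs = 5 kHz.
5 kHz ≤ fs/2 = 5.25 kHz, appears at 5 kHz.
46 kHz mod fs = 4 kHz.
4 kHz ≤ fs/2 = 5.25 kHz, appears at 4 kHz.
Distinct values: {0.5 kHz, 2 kHz, 4 kHz, 5 kHz} → 4.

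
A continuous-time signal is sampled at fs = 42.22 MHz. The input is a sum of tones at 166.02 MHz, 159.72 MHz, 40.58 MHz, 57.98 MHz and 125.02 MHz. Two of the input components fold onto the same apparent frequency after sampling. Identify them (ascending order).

fs/2 = 21.11 MHz.
166.02 MHz mod fs = 39.36 MHz.
39.36 MHz > fs/2 = 21.11 MHz, folds to fs − 39.36 MHz = 2.86 MHz.
159.72 MHz mod fs = 33.06 MHz.
33.06 MHz > fs/2 = 21.11 MHz, folds to fs − 33.06 MHz = 9.16 MHz.
40.58 MHz > fs/2 = 21.11 MHz, folds to fs − 40.58 MHz = 1.64 MHz.
57.98 MHz mod fs = 15.76 MHz.
15.76 MHz ≤ fs/2 = 21.11 MHz, appears at 15.76 MHz.
125.02 MHz mod fs = 40.58 MHz.
40.58 MHz > fs/2 = 21.11 MHz, folds to fs − 40.58 MHz = 1.64 MHz.
40.58 MHz and 125.02 MHz both map to 1.64 MHz.

40.58 MHz, 125.02 MHz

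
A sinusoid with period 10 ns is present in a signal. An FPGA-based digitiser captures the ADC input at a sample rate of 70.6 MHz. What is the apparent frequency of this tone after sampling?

T = 10 ns → f = 1/T = 100 MHz.
100 MHz mod fs = 29.4 MHz.
29.4 MHz ≤ fs/2 = 35.3 MHz, appears at 29.4 MHz.

29.4 MHz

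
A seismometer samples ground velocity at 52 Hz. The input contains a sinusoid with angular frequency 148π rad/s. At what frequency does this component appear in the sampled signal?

ω = 148π rad/s → f = ω/(2π) = 74 Hz.
74 Hz mod fs = 22 Hz.
22 Hz ≤ fs/2 = 26 Hz, appears at 22 Hz.

22 Hz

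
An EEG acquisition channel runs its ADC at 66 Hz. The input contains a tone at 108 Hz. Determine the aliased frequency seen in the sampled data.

108 Hz mod fs = 42 Hz.
42 Hz > fs/2 = 33 Hz, folds to fs − 42 Hz = 24 Hz.

24 Hz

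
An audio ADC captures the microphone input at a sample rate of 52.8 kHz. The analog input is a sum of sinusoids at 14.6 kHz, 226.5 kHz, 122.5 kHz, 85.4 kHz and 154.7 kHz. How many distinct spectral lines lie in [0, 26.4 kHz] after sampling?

fs/2 = 26.4 kHz.
14.6 kHz ≤ fs/2 = 26.4 kHz, passes unchanged.
226.5 kHz mod fs = 15.3 kHz.
15.3 kHz ≤ fs/2 = 26.4 kHz, appears at 15.3 kHz.
122.5 kHz mod fs = 16.9 kHz.
16.9 kHz ≤ fs/2 = 26.4 kHz, appears at 16.9 kHz.
85.4 kHz mod fs = 32.6 kHz.
32.6 kHz > fs/2 = 26.4 kHz, folds to fs − 32.6 kHz = 20.2 kHz.
154.7 kHz mod fs = 49.1 kHz.
49.1 kHz > fs/2 = 26.4 kHz, folds to fs − 49.1 kHz = 3.7 kHz.
Distinct values: {3.7 kHz, 14.6 kHz, 15.3 kHz, 16.9 kHz, 20.2 kHz} → 5.

5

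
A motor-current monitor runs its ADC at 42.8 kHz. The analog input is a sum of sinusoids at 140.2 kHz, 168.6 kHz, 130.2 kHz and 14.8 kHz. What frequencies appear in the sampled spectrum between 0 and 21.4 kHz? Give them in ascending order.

1.8 kHz, 2.6 kHz, 11.8 kHz, 14.8 kHz

fs/2 = 21.4 kHz.
140.2 kHz mod fs = 11.8 kHz.
11.8 kHz ≤ fs/2 = 21.4 kHz, appears at 11.8 kHz.
168.6 kHz mod fs = 40.2 kHz.
40.2 kHz > fs/2 = 21.4 kHz, folds to fs − 40.2 kHz = 2.6 kHz.
130.2 kHz mod fs = 1.8 kHz.
1.8 kHz ≤ fs/2 = 21.4 kHz, appears at 1.8 kHz.
14.8 kHz ≤ fs/2 = 21.4 kHz, passes unchanged.
Distinct values: {1.8 kHz, 2.6 kHz, 11.8 kHz, 14.8 kHz}.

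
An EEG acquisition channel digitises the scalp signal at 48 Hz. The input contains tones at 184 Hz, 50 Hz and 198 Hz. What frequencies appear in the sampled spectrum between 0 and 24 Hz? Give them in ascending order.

fs/2 = 24 Hz.
184 Hz mod fs = 40 Hz.
40 Hz > fs/2 = 24 Hz, folds to fs − 40 Hz = 8 Hz.
50 Hz mod fs = 2 Hz.
2 Hz ≤ fs/2 = 24 Hz, appears at 2 Hz.
198 Hz mod fs = 6 Hz.
6 Hz ≤ fs/2 = 24 Hz, appears at 6 Hz.
Distinct values: {2 Hz, 6 Hz, 8 Hz}.

2 Hz, 6 Hz, 8 Hz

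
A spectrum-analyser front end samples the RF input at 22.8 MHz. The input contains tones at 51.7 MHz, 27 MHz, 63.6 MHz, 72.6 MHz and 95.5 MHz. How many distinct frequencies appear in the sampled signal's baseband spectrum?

4

fs/2 = 11.4 MHz.
51.7 MHz mod fs = 6.1 MHz.
6.1 MHz ≤ fs/2 = 11.4 MHz, appears at 6.1 MHz.
27 MHz mod fs = 4.2 MHz.
4.2 MHz ≤ fs/2 = 11.4 MHz, appears at 4.2 MHz.
63.6 MHz mod fs = 18 MHz.
18 MHz > fs/2 = 11.4 MHz, folds to fs − 18 MHz = 4.8 MHz.
72.6 MHz mod fs = 4.2 MHz.
4.2 MHz ≤ fs/2 = 11.4 MHz, appears at 4.2 MHz.
95.5 MHz mod fs = 4.3 MHz.
4.3 MHz ≤ fs/2 = 11.4 MHz, appears at 4.3 MHz.
Distinct values: {4.2 MHz, 4.3 MHz, 4.8 MHz, 6.1 MHz} → 4.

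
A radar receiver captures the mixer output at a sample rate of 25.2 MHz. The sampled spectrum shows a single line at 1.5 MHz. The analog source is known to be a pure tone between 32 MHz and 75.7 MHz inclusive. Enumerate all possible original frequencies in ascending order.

48.9 MHz, 51.9 MHz, 74.1 MHz

Frequencies that alias to 1.5 MHz are k·fs ± 1.5 MHz for integer k ≥ 0.
k=0: 1.5 MHz.
k=1: 23.7 MHz, 26.7 MHz.
k=2: 48.9 MHz, 51.9 MHz.
k=3: 74.1 MHz, 77.1 MHz.
k=4: 99.3 MHz, 102.3 MHz.
Within [32 MHz, 75.7 MHz]: 48.9 MHz, 51.9 MHz, 74.1 MHz.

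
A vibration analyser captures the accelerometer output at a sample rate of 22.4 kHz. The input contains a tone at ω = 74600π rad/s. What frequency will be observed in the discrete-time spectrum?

7.5 kHz

ω = 74600π rad/s → f = ω/(2π) = 37300 Hz = 37.3 kHz.
37.3 kHz mod fs = 14.9 kHz.
14.9 kHz > fs/2 = 11.2 kHz, folds to fs − 14.9 kHz = 7.5 kHz.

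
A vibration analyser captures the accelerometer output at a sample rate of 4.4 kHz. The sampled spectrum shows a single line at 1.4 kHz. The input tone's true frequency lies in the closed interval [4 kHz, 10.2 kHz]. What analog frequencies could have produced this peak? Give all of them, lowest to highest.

Frequencies that alias to 1.4 kHz are k·fs ± 1.4 kHz for integer k ≥ 0.
k=0: 1.4 kHz.
k=1: 3 kHz, 5.8 kHz.
k=2: 7.4 kHz, 10.2 kHz.
k=3: 11.8 kHz, 14.6 kHz.
Within [4 kHz, 10.2 kHz]: 5.8 kHz, 7.4 kHz, 10.2 kHz.

5.8 kHz, 7.4 kHz, 10.2 kHz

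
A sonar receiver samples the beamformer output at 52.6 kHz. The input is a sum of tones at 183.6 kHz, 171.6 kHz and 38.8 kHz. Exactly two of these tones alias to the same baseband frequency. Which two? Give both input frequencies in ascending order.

38.8 kHz, 171.6 kHz

fs/2 = 26.3 kHz.
183.6 kHz mod fs = 25.8 kHz.
25.8 kHz ≤ fs/2 = 26.3 kHz, appears at 25.8 kHz.
171.6 kHz mod fs = 13.8 kHz.
13.8 kHz ≤ fs/2 = 26.3 kHz, appears at 13.8 kHz.
38.8 kHz > fs/2 = 26.3 kHz, folds to fs − 38.8 kHz = 13.8 kHz.
38.8 kHz and 171.6 kHz both map to 13.8 kHz.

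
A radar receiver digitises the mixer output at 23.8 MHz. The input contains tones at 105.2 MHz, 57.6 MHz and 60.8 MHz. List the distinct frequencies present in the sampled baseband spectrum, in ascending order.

10 MHz, 10.6 MHz

fs/2 = 11.9 MHz.
105.2 MHz mod fs = 10 MHz.
10 MHz ≤ fs/2 = 11.9 MHz, appears at 10 MHz.
57.6 MHz mod fs = 10 MHz.
10 MHz ≤ fs/2 = 11.9 MHz, appears at 10 MHz.
60.8 MHz mod fs = 13.2 MHz.
13.2 MHz > fs/2 = 11.9 MHz, folds to fs − 13.2 MHz = 10.6 MHz.
Distinct values: {10 MHz, 10.6 MHz}.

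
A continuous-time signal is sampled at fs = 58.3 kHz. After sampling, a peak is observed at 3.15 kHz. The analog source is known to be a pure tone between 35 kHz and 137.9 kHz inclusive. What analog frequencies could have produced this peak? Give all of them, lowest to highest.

Frequencies that alias to 3.15 kHz are k·fs ± 3.15 kHz for integer k ≥ 0.
k=0: 3.15 kHz.
k=1: 55.15 kHz, 61.45 kHz.
k=2: 113.45 kHz, 119.75 kHz.
k=3: 171.75 kHz, 178.05 kHz.
Within [35 kHz, 137.9 kHz]: 55.15 kHz, 61.45 kHz, 113.45 kHz, 119.75 kHz.

55.15 kHz, 61.45 kHz, 113.45 kHz, 119.75 kHz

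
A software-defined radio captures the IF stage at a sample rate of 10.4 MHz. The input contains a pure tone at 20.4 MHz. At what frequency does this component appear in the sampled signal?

20.4 MHz mod fs = 10 MHz.
10 MHz > fs/2 = 5.2 MHz, folds to fs − 10 MHz = 0.4 MHz.

0.4 MHz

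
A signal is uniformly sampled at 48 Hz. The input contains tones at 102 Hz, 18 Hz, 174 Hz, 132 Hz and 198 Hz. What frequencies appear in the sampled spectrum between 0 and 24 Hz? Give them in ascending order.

fs/2 = 24 Hz.
102 Hz mod fs = 6 Hz.
6 Hz ≤ fs/2 = 24 Hz, appears at 6 Hz.
18 Hz ≤ fs/2 = 24 Hz, passes unchanged.
174 Hz mod fs = 30 Hz.
30 Hz > fs/2 = 24 Hz, folds to fs − 30 Hz = 18 Hz.
132 Hz mod fs = 36 Hz.
36 Hz > fs/2 = 24 Hz, folds to fs − 36 Hz = 12 Hz.
198 Hz mod fs = 6 Hz.
6 Hz ≤ fs/2 = 24 Hz, appears at 6 Hz.
Distinct values: {6 Hz, 12 Hz, 18 Hz}.

6 Hz, 12 Hz, 18 Hz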